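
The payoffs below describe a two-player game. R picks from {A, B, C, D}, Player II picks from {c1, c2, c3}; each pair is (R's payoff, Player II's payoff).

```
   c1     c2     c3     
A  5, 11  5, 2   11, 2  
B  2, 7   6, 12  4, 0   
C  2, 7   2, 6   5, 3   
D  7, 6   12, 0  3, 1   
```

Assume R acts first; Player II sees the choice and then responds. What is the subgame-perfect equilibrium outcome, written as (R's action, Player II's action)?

Backward induction with R moving first.
- A → Player II plays c1 (best of 11, 2, 2); R gets 5.
- B → Player II plays c2 (best of 7, 12, 0); R gets 6.
- C → Player II plays c1 (best of 7, 6, 3); R gets 2.
- D → Player II plays c1 (best of 6, 0, 1); R gets 7.
Among 5, 6, 2, 7, the best is 7 at D. Subgame-perfect outcome: (D, c1) with payoffs (7, 6).

(D, c1)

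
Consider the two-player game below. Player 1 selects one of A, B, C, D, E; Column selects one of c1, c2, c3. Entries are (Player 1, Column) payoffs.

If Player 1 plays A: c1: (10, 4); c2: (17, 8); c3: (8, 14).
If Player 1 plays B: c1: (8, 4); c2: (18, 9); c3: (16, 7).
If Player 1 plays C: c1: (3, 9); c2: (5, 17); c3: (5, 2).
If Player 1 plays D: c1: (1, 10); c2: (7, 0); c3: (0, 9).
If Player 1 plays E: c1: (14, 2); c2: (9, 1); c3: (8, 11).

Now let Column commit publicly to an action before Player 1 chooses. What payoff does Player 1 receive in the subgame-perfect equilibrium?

Player 1 best-responds to each possible Column move:
- c1: BR = E, leader payoff 2.
- c2: BR = B, leader payoff 9.
- c3: BR = B, leader payoff 7.
Maximizing over 2, 9, 7, Column chooses c2. Subgame-perfect outcome: (B, c2) with payoffs (18, 9).

18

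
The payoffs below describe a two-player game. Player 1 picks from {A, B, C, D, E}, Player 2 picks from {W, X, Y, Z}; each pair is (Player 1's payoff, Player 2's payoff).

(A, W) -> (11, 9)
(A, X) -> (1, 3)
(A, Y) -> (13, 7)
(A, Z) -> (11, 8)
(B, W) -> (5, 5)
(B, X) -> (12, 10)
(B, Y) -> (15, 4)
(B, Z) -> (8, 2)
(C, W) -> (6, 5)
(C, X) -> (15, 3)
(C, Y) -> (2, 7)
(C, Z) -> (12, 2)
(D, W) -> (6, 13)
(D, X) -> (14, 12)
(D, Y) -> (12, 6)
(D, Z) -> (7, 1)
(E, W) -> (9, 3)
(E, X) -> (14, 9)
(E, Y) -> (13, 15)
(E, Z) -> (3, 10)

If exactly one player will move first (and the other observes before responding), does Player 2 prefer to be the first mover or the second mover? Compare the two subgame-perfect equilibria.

second

If Player 1 leads: Player 2's best replies are A→W, B→X, C→Y, D→W, E→Y; Player 1's induced payoffs 11, 12, 2, 6, 13; outcome (E, Y), payoffs (13, 15).
If Player 2 leads: Player 1's best replies are W→A, X→C, Y→B, Z→C; Player 2's induced payoffs 9, 3, 4, 2; outcome (A, W), payoffs (11, 9).
Player 2 gets 9 moving first and 15 moving second, so Player 2 prefers to move second.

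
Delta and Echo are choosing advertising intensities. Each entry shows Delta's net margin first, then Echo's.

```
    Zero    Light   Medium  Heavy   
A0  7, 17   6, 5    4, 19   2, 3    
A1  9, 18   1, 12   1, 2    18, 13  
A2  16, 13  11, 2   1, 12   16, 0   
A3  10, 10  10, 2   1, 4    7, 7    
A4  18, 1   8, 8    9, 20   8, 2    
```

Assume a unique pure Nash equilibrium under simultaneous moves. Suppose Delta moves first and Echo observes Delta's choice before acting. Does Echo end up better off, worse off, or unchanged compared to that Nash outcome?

Backward induction with Delta moving first.
- A0: Echo compares 17, 5, 19, 3 and picks Medium; Delta would get 4.
- A1: Echo compares 18, 12, 2, 13 and picks Zero; Delta would get 9.
- A2: Echo compares 13, 2, 12, 0 and picks Zero; Delta would get 16.
- A3: Echo compares 10, 2, 4, 7 and picks Zero; Delta would get 10.
- A4: Echo compares 1, 8, 20, 2 and picks Medium; Delta would get 9.
Maximizing over 4, 9, 16, 10, 9, Delta chooses A2. Subgame-perfect outcome: (A2, Zero) with payoffs (16, 13).
For the simultaneous game, intersect best replies.
Delta's best replies: Zero→A4; Light→A2; Medium→A4; Heavy→A1.
Echo's best replies: A0→Medium; A1→Zero; A2→Zero; A3→Zero; A4→Medium.
Only (A4, Medium) has each player best-responding; Nash payoffs (9, 20).
Echo earns 13 sequentially versus 20 at the Nash outcome: worse off.

worse off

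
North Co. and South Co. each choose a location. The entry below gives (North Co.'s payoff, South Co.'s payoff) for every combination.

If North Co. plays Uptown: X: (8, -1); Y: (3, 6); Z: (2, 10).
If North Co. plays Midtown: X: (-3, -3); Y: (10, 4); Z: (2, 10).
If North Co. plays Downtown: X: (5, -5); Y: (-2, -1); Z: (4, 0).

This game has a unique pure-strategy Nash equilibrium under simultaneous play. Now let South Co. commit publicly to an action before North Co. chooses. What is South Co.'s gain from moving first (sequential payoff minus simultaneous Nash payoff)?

Backward induction with South Co. moving first.
- X: BR = Uptown, leader payoff -1.
- Y: BR = Midtown, leader payoff 4.
- Z: BR = Downtown, leader payoff 0.
South Co.'s induced payoffs are -1, 4, 0, so South Co. commits to Y. Subgame-perfect outcome: (Midtown, Y) with payoffs (10, 4).
Under simultaneous play:
North Co.'s best replies: X→Uptown; Y→Midtown; Z→Downtown.
South Co.'s best replies: Uptown→Z; Midtown→Z; Downtown→Z.
Only (Downtown, Z) has each player best-responding; Nash payoffs (4, 0).
South Co.'s commitment gain: 4 − 0 = 4.

4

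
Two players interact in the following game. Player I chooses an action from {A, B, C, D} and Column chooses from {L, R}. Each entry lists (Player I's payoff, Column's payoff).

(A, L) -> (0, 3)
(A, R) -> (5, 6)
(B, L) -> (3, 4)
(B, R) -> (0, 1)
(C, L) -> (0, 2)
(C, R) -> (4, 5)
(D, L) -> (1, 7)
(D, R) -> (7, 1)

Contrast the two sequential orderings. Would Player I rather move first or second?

If Player I leads: Column's best replies are A→R, B→L, C→R, D→L; Player I's induced payoffs 5, 3, 4, 1; outcome (A, R), payoffs (5, 6).
If Column leads: Player I's best replies are L→B, R→D; Column's induced payoffs 4, 1; outcome (B, L), payoffs (3, 4).
Player I gets 5 moving first and 3 moving second, so Player I prefers to move first.

first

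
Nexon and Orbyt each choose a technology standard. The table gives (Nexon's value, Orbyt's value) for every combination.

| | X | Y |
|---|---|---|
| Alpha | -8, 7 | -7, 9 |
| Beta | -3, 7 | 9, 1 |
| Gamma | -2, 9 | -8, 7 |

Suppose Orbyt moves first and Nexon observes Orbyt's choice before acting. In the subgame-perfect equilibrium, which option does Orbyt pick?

Solve by backward induction (Orbyt leads).
- X: Nexon compares -8, -3, -2 and picks Gamma; Orbyt would get 9.
- Y: Nexon compares -7, 9, -8 and picks Beta; Orbyt would get 1.
Maximizing over 9, 1, Orbyt chooses X. Subgame-perfect outcome: (Gamma, X) with payoffs (-2, 9).

X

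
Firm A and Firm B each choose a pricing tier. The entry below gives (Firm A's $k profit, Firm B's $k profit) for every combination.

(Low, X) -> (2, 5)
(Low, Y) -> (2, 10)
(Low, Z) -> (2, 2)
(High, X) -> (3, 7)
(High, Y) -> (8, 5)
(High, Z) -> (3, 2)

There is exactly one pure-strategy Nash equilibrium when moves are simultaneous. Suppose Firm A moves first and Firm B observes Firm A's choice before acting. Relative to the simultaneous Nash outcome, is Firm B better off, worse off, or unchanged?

unchanged

Backward induction with Firm A moving first.
- Low: Firm B compares 5, 10, 2 and picks Y; Firm A would get 2.
- High: Firm B compares 7, 5, 2 and picks X; Firm A would get 3.
Among 2, 3, the best is 3 at High. Subgame-perfect outcome: (High, X) with payoffs (3, 7).
Under simultaneous play:
Firm A's best replies: X→High; Y→High; Z→High.
Firm B's best replies: Low→Y; High→X.
Only (High, X) has each player best-responding; Nash payoffs (3, 7).
Firm B earns 7 sequentially versus 7 at the Nash outcome: unchanged.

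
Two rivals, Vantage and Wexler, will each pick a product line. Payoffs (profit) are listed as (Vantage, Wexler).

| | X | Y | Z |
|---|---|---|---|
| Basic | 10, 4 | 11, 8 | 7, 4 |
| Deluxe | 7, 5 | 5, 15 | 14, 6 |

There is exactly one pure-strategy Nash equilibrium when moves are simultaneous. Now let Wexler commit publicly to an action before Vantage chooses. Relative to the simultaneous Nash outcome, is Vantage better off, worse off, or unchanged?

Work backward from Vantage's decision.
- X: BR = Basic, leader payoff 4.
- Y: BR = Basic, leader payoff 8.
- Z: BR = Deluxe, leader payoff 6.
Wexler's induced payoffs are 4, 8, 6, so Wexler commits to Y. Subgame-perfect outcome: (Basic, Y) with payoffs (11, 8).
Now find the simultaneous Nash equilibrium.
Vantage's best replies: X→Basic; Y→Basic; Z→Deluxe.
Wexler's best replies: Basic→Y; Deluxe→Y.
The unique mutual best reply is (Basic, Y), giving (11, 8).
Vantage earns 11 sequentially versus 11 at the Nash outcome: unchanged.

unchanged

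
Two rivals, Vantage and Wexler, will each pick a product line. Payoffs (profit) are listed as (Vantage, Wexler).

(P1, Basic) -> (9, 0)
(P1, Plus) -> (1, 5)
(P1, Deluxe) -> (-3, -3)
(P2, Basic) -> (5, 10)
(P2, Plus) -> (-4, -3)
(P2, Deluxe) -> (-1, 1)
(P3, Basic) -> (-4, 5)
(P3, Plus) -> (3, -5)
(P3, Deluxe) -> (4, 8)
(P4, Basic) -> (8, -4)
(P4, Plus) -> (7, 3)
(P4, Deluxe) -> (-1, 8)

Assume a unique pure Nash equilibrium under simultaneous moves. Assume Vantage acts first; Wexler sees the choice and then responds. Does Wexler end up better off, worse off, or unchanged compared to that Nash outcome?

better off

Wexler best-responds to each possible Vantage move:
- P1: Wexler compares 0, 5, -3 and picks Plus; Vantage would get 1.
- P2: Wexler compares 10, -3, 1 and picks Basic; Vantage would get 5.
- P3: Wexler compares 5, -5, 8 and picks Deluxe; Vantage would get 4.
- P4: Wexler compares -4, 3, 8 and picks Deluxe; Vantage would get -1.
Vantage's induced payoffs are 1, 5, 4, -1, so Vantage commits to P2. Subgame-perfect outcome: (P2, Basic) with payoffs (5, 10).
Now find the simultaneous Nash equilibrium.
Vantage's best replies: Basic→P1; Plus→P4; Deluxe→P3.
Wexler's best replies: P1→Plus; P2→Basic; P3→Deluxe; P4→Deluxe.
The unique mutual best reply is (P3, Deluxe), giving (4, 8).
Wexler earns 10 sequentially versus 8 at the Nash outcome: better off.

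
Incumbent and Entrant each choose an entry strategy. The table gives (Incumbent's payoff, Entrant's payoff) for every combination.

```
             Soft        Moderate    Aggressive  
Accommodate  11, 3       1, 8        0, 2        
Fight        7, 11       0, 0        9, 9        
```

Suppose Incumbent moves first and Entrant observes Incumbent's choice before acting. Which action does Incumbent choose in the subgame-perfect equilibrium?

Backward induction with Incumbent moving first.
- Accommodate: Entrant compares 3, 8, 2 and picks Moderate; Incumbent would get 1.
- Fight: Entrant compares 11, 0, 9 and picks Soft; Incumbent would get 7.
Among 1, 7, the best is 7 at Fight. Subgame-perfect outcome: (Fight, Soft) with payoffs (7, 11).

Fight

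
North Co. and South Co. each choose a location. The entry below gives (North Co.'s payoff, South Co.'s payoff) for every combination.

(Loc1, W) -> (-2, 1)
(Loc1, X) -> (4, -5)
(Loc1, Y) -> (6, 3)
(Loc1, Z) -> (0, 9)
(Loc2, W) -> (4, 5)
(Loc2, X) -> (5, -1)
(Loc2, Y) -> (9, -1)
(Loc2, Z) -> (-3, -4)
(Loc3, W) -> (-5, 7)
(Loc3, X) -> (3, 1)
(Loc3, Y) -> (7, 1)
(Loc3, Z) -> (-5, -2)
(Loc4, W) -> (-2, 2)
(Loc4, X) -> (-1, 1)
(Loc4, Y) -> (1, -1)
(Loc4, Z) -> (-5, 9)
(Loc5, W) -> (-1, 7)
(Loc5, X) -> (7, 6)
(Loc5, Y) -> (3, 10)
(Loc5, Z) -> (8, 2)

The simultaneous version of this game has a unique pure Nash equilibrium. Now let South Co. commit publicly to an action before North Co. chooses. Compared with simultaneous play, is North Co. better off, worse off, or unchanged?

Solve by backward induction (South Co. leads).
- W → North Co. plays Loc2 (best of -2, 4, -5, -2, -1); South Co. gets 5.
- X → North Co. plays Loc5 (best of 4, 5, 3, -1, 7); South Co. gets 6.
- Y → North Co. plays Loc2 (best of 6, 9, 7, 1, 3); South Co. gets -1.
- Z → North Co. plays Loc5 (best of 0, -3, -5, -5, 8); South Co. gets 2.
Among 5, 6, -1, 2, the best is 6 at X. Subgame-perfect outcome: (Loc5, X) with payoffs (7, 6).
For the simultaneous game, intersect best replies.
North Co.'s best replies: W→Loc2; X→Loc5; Y→Loc2; Z→Loc5.
South Co.'s best replies: Loc1→Z; Loc2→W; Loc3→W; Loc4→Z; Loc5→Y.
Only (Loc2, W) has each player best-responding; Nash payoffs (4, 5).
North Co. earns 7 sequentially versus 4 at the Nash outcome: better off.

better off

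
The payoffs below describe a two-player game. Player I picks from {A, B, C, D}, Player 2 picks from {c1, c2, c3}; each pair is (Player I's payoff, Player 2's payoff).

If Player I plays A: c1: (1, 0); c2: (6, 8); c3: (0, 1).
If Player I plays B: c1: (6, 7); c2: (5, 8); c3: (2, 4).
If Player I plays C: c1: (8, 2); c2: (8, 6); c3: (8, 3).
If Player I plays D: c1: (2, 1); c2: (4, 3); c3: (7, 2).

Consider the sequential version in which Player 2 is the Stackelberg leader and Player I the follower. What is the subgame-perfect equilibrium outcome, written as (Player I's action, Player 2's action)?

Work backward from Player I's decision.
- c1: BR = C, leader payoff 2.
- c2: BR = C, leader payoff 6.
- c3: BR = C, leader payoff 3.
Among 2, 6, 3, the best is 6 at c2. Subgame-perfect outcome: (C, c2) with payoffs (8, 6).

(C, c2)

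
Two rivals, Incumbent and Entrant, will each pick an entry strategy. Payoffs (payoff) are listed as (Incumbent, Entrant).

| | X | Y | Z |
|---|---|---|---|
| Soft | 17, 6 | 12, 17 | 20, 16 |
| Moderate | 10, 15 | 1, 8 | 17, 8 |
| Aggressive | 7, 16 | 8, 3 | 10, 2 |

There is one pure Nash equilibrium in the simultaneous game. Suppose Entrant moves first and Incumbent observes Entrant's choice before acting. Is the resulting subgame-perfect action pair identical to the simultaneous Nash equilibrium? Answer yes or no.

Solve by backward induction (Entrant leads).
- X: Incumbent compares 17, 10, 7 and picks Soft; Entrant would get 6.
- Y: Incumbent compares 12, 1, 8 and picks Soft; Entrant would get 17.
- Z: Incumbent compares 20, 17, 10 and picks Soft; Entrant would get 16.
Among 6, 17, 16, the best is 17 at Y. Subgame-perfect outcome: (Soft, Y) with payoffs (12, 17).
Now find the simultaneous Nash equilibrium.
Incumbent's best replies: X→Soft; Y→Soft; Z→Soft.
Entrant's best replies: Soft→Y; Moderate→X; Aggressive→X.
Only (Soft, Y) has each player best-responding; Nash payoffs (12, 17).
Sequential outcome (Soft, Y) coincides with the Nash profile (Soft, Y).

yes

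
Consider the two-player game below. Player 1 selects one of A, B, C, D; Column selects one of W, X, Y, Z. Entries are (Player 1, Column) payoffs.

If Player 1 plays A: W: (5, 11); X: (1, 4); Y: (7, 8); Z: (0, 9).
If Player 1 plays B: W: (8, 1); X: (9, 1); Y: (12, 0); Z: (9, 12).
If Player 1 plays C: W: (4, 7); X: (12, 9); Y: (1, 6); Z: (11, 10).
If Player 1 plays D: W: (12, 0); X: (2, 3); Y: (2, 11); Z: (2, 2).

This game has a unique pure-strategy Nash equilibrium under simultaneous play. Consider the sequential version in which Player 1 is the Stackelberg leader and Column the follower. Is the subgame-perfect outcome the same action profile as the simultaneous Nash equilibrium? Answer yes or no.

yes

Work backward from Column's decision.
- A: BR = W, leader payoff 5.
- B: BR = Z, leader payoff 9.
- C: BR = Z, leader payoff 11.
- D: BR = Y, leader payoff 2.
Among 5, 9, 11, 2, the best is 11 at C. Subgame-perfect outcome: (C, Z) with payoffs (11, 10).
For the simultaneous game, intersect best replies.
Player 1's best replies: W→D; X→C; Y→B; Z→C.
Column's best replies: A→W; B→Z; C→Z; D→Y.
The unique mutual best reply is (C, Z), giving (11, 10).
Sequential outcome (C, Z) coincides with the Nash profile (C, Z).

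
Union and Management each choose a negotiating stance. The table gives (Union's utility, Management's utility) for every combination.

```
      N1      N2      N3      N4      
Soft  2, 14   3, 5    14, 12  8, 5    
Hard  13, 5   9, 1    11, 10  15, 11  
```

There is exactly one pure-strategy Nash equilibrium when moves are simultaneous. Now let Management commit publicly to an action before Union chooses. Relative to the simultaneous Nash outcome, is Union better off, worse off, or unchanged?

worse off

Union best-responds to each possible Management move:
- N1: BR = Hard, leader payoff 5.
- N2: BR = Hard, leader payoff 1.
- N3: BR = Soft, leader payoff 12.
- N4: BR = Hard, leader payoff 11.
Maximizing over 5, 1, 12, 11, Management chooses N3. Subgame-perfect outcome: (Soft, N3) with payoffs (14, 12).
Under simultaneous play:
Union's best replies: N1→Hard; N2→Hard; N3→Soft; N4→Hard.
Management's best replies: Soft→N1; Hard→N4.
Only (Hard, N4) has each player best-responding; Nash payoffs (15, 11).
Union earns 14 sequentially versus 15 at the Nash outcome: worse off.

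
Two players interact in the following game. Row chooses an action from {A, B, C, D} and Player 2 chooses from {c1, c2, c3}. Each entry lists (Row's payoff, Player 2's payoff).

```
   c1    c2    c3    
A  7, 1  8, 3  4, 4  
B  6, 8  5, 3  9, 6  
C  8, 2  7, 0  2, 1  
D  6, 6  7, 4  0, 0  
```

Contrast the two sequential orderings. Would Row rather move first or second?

If Row leads: Player 2's best replies are A→c3, B→c1, C→c1, D→c1; Row's induced payoffs 4, 6, 8, 6; outcome (C, c1), payoffs (8, 2).
If Player 2 leads: Row's best replies are c1→C, c2→A, c3→B; Player 2's induced payoffs 2, 3, 6; outcome (B, c3), payoffs (9, 6).
Row gets 8 moving first and 9 moving second, so Row prefers to move second.

second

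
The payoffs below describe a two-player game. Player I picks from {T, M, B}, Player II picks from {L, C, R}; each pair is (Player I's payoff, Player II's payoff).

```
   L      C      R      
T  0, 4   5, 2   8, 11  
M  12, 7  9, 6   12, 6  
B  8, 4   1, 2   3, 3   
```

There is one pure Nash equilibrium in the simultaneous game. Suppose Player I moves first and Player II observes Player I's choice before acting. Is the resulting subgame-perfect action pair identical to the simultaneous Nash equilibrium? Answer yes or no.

Backward induction with Player I moving first.
- T → Player II plays R (best of 4, 2, 11); Player I gets 8.
- M → Player II plays L (best of 7, 6, 6); Player I gets 12.
- B → Player II plays L (best of 4, 2, 3); Player I gets 8.
Maximizing over 8, 12, 8, Player I chooses M. Subgame-perfect outcome: (M, L) with payoffs (12, 7).
Now find the simultaneous Nash equilibrium.
Player I's best replies: L→M; C→M; R→M.
Player II's best replies: T→R; M→L; B→L.
Only (M, L) has each player best-responding; Nash payoffs (12, 7).
Sequential outcome (M, L) coincides with the Nash profile (M, L).

yes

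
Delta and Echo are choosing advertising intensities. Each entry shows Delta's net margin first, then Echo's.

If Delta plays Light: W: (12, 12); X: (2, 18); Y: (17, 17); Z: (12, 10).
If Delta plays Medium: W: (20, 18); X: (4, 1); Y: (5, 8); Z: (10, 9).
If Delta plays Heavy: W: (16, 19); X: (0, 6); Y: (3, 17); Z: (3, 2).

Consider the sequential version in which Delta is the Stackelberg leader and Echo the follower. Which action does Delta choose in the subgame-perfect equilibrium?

Work backward from Echo's decision.
- Light: Echo compares 12, 18, 17, 10 and picks X; Delta would get 2.
- Medium: Echo compares 18, 1, 8, 9 and picks W; Delta would get 20.
- Heavy: Echo compares 19, 6, 17, 2 and picks W; Delta would get 16.
Maximizing over 2, 20, 16, Delta chooses Medium. Subgame-perfect outcome: (Medium, W) with payoffs (20, 18).

Medium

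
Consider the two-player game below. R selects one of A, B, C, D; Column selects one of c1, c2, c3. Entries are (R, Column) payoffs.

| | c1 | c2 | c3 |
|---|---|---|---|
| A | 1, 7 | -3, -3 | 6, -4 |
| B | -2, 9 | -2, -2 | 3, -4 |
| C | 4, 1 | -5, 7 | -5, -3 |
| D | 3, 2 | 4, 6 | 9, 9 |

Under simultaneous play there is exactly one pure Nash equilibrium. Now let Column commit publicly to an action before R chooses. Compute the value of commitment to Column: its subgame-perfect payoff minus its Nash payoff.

0

Solve by backward induction (Column leads).
- c1: BR = C, leader payoff 1.
- c2: BR = D, leader payoff 6.
- c3: BR = D, leader payoff 9.
Among 1, 6, 9, the best is 9 at c3. Subgame-perfect outcome: (D, c3) with payoffs (9, 9).
Now find the simultaneous Nash equilibrium.
R's best replies: c1→C; c2→D; c3→D.
Column's best replies: A→c1; B→c1; C→c2; D→c3.
Only (D, c3) has each player best-responding; Nash payoffs (9, 9).
Column's commitment gain: 9 − 9 = 0.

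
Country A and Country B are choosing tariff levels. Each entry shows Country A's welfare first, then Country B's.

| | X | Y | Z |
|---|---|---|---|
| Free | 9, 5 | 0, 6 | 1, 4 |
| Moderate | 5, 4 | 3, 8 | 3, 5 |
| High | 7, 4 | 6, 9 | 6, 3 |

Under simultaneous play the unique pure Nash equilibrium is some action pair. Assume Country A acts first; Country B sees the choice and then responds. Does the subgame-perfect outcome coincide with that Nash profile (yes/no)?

yes

Backward induction with Country A moving first.
- Free → Country B plays Y (best of 5, 6, 4); Country A gets 0.
- Moderate → Country B plays Y (best of 4, 8, 5); Country A gets 3.
- High → Country B plays Y (best of 4, 9, 3); Country A gets 6.
Country A's induced payoffs are 0, 3, 6, so Country A commits to High. Subgame-perfect outcome: (High, Y) with payoffs (6, 9).
For the simultaneous game, intersect best replies.
Country A's best replies: X→Free; Y→High; Z→High.
Country B's best replies: Free→Y; Moderate→Y; High→Y.
Only (High, Y) has each player best-responding; Nash payoffs (6, 9).
Sequential outcome (High, Y) coincides with the Nash profile (High, Y).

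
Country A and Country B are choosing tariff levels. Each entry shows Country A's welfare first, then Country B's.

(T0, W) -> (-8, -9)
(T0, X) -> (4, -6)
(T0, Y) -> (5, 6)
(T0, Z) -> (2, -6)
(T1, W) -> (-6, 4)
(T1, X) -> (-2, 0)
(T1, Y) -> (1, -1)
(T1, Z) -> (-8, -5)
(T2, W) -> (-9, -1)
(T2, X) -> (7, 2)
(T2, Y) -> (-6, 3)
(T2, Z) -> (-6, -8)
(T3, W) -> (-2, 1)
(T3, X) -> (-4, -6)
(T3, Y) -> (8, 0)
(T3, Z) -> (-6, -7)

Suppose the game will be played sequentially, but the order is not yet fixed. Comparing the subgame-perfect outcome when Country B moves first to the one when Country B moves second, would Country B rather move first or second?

second

If Country A leads: Country B's best replies are T0→Y, T1→W, T2→Y, T3→W; Country A's induced payoffs 5, -6, -6, -2; outcome (T0, Y), payoffs (5, 6).
If Country B leads: Country A's best replies are W→T3, X→T2, Y→T3, Z→T0; Country B's induced payoffs 1, 2, 0, -6; outcome (T2, X), payoffs (7, 2).
Country B gets 2 moving first and 6 moving second, so Country B prefers to move second.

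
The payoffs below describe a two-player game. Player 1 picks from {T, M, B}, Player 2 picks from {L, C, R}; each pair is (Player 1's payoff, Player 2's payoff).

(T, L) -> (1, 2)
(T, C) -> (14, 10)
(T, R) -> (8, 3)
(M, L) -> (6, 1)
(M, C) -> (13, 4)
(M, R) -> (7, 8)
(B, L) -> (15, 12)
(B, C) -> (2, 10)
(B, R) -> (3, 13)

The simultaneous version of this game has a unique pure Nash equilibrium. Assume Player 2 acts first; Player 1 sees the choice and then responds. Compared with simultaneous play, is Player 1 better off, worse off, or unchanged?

Player 1 best-responds to each possible Player 2 move:
- L → Player 1 plays B (best of 1, 6, 15); Player 2 gets 12.
- C → Player 1 plays T (best of 14, 13, 2); Player 2 gets 10.
- R → Player 1 plays T (best of 8, 7, 3); Player 2 gets 3.
Maximizing over 12, 10, 3, Player 2 chooses L. Subgame-perfect outcome: (B, L) with payoffs (15, 12).
Now find the simultaneous Nash equilibrium.
Player 1's best replies: L→B; C→T; R→T.
Player 2's best replies: T→C; M→R; B→R.
The unique mutual best reply is (T, C), giving (14, 10).
Player 1 earns 15 sequentially versus 14 at the Nash outcome: better off.

better off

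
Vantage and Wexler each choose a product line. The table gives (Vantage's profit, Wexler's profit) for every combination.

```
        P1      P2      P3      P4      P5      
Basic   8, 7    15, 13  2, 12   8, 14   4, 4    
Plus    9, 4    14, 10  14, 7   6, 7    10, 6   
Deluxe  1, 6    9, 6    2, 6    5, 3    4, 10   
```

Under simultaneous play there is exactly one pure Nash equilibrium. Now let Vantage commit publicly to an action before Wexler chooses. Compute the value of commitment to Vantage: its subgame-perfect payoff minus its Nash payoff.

6

Backward induction with Vantage moving first.
- Basic → Wexler plays P4 (best of 7, 13, 12, 14, 4); Vantage gets 8.
- Plus → Wexler plays P2 (best of 4, 10, 7, 7, 6); Vantage gets 14.
- Deluxe → Wexler plays P5 (best of 6, 6, 6, 3, 10); Vantage gets 4.
Maximizing over 8, 14, 4, Vantage chooses Plus. Subgame-perfect outcome: (Plus, P2) with payoffs (14, 10).
Now find the simultaneous Nash equilibrium.
Vantage's best replies: P1→Plus; P2→Basic; P3→Plus; P4→Basic; P5→Plus.
Wexler's best replies: Basic→P4; Plus→P2; Deluxe→P5.
The unique mutual best reply is (Basic, P4), giving (8, 14).
Vantage's commitment gain: 14 − 8 = 6.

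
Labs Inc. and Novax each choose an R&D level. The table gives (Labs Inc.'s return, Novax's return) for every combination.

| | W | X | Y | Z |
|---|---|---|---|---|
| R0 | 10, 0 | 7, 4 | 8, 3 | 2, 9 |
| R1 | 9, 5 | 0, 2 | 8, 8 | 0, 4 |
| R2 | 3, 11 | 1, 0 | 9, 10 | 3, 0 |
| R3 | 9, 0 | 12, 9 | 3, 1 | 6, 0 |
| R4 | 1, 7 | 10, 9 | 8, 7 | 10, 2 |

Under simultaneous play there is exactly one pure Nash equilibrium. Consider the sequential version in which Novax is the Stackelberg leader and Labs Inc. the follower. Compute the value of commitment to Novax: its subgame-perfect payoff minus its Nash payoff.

1

Solve by backward induction (Novax leads).
- W: Labs Inc. compares 10, 9, 3, 9, 1 and picks R0; Novax would get 0.
- X: Labs Inc. compares 7, 0, 1, 12, 10 and picks R3; Novax would get 9.
- Y: Labs Inc. compares 8, 8, 9, 3, 8 and picks R2; Novax would get 10.
- Z: Labs Inc. compares 2, 0, 3, 6, 10 and picks R4; Novax would get 2.
Novax's induced payoffs are 0, 9, 10, 2, so Novax commits to Y. Subgame-perfect outcome: (R2, Y) with payoffs (9, 10).
Under simultaneous play:
Labs Inc.'s best replies: W→R0; X→R3; Y→R2; Z→R4.
Novax's best replies: R0→Z; R1→Y; R2→W; R3→X; R4→X.
Only (R3, X) has each player best-responding; Nash payoffs (12, 9).
Novax's commitment gain: 10 − 9 = 1.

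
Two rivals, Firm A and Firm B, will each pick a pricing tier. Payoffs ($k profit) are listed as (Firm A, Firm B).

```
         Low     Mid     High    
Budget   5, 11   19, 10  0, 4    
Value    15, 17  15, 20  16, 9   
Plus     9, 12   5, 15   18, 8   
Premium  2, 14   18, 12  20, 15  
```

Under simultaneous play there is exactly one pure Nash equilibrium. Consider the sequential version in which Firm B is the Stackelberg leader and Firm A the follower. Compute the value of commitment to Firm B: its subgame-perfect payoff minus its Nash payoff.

2

Backward induction with Firm B moving first.
- Low → Firm A plays Value (best of 5, 15, 9, 2); Firm B gets 17.
- Mid → Firm A plays Budget (best of 19, 15, 5, 18); Firm B gets 10.
- High → Firm A plays Premium (best of 0, 16, 18, 20); Firm B gets 15.
Firm B's induced payoffs are 17, 10, 15, so Firm B commits to Low. Subgame-perfect outcome: (Value, Low) with payoffs (15, 17).
Now find the simultaneous Nash equilibrium.
Firm A's best replies: Low→Value; Mid→Budget; High→Premium.
Firm B's best replies: Budget→Low; Value→Mid; Plus→Mid; Premium→High.
The unique mutual best reply is (Premium, High), giving (20, 15).
Firm B's commitment gain: 17 − 15 = 2.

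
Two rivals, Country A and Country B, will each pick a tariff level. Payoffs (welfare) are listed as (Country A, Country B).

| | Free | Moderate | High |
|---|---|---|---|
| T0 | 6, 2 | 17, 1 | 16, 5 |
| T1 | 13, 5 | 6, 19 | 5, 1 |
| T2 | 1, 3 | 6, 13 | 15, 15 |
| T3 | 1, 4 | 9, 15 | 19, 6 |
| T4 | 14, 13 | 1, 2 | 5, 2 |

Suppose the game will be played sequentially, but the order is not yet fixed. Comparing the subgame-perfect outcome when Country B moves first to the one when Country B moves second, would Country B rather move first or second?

first

If Country A leads: Country B's best replies are T0→High, T1→Moderate, T2→High, T3→Moderate, T4→Free; Country A's induced payoffs 16, 6, 15, 9, 14; outcome (T0, High), payoffs (16, 5).
If Country B leads: Country A's best replies are Free→T4, Moderate→T0, High→T3; Country B's induced payoffs 13, 1, 6; outcome (T4, Free), payoffs (14, 13).
Country B gets 13 moving first and 5 moving second, so Country B prefers to move first.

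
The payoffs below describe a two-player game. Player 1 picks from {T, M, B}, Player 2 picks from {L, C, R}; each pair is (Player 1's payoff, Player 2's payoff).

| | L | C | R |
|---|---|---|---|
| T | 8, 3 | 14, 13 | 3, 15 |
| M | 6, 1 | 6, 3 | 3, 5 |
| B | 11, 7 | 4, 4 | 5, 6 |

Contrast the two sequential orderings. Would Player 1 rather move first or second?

second

If Player 1 leads: Player 2's best replies are T→R, M→R, B→L; Player 1's induced payoffs 3, 3, 11; outcome (B, L), payoffs (11, 7).
If Player 2 leads: Player 1's best replies are L→B, C→T, R→B; Player 2's induced payoffs 7, 13, 6; outcome (T, C), payoffs (14, 13).
Player 1 gets 11 moving first and 14 moving second, so Player 1 prefers to move second.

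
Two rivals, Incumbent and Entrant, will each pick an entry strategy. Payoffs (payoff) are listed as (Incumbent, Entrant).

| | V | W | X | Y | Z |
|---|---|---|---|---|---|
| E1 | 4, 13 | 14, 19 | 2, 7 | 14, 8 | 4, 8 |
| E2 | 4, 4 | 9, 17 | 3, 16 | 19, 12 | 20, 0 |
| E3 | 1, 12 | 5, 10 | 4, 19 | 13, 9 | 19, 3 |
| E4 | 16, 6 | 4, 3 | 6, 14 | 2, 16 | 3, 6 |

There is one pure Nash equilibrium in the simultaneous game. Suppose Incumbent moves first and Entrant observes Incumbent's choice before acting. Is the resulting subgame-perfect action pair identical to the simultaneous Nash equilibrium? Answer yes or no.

Solve by backward induction (Incumbent leads).
- E1 → Entrant plays W (best of 13, 19, 7, 8, 8); Incumbent gets 14.
- E2 → Entrant plays W (best of 4, 17, 16, 12, 0); Incumbent gets 9.
- E3 → Entrant plays X (best of 12, 10, 19, 9, 3); Incumbent gets 4.
- E4 → Entrant plays Y (best of 6, 3, 14, 16, 6); Incumbent gets 2.
Among 14, 9, 4, 2, the best is 14 at E1. Subgame-perfect outcome: (E1, W) with payoffs (14, 19).
Now find the simultaneous Nash equilibrium.
Incumbent's best replies: V→E4; W→E1; X→E4; Y→E2; Z→E2.
Entrant's best replies: E1→W; E2→W; E3→X; E4→Y.
Only (E1, W) has each player best-responding; Nash payoffs (14, 19).
Sequential outcome (E1, W) coincides with the Nash profile (E1, W).

yes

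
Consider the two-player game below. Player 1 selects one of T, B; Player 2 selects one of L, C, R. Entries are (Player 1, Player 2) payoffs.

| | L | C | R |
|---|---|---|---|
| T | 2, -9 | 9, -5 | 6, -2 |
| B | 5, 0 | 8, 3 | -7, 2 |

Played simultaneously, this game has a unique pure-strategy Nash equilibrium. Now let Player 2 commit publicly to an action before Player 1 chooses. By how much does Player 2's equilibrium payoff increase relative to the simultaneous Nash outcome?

Solve by backward induction (Player 2 leads).
- L: BR = B, leader payoff 0.
- C: BR = T, leader payoff -5.
- R: BR = T, leader payoff -2.
Among 0, -5, -2, the best is 0 at L. Subgame-perfect outcome: (B, L) with payoffs (5, 0).
For the simultaneous game, intersect best replies.
Player 1's best replies: L→B; C→T; R→T.
Player 2's best replies: T→R; B→C.
The unique mutual best reply is (T, R), giving (6, -2).
Player 2's commitment gain: 0 − -2 = 2.

2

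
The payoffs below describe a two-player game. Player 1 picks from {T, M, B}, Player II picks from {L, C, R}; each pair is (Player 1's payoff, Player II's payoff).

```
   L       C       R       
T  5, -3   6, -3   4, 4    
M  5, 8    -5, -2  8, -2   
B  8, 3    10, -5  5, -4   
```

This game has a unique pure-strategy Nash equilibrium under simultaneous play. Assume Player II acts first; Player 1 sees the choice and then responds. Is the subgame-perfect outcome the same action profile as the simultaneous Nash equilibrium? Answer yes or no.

Solve by backward induction (Player II leads).
- L: Player 1 compares 5, 5, 8 and picks B; Player II would get 3.
- C: Player 1 compares 6, -5, 10 and picks B; Player II would get -5.
- R: Player 1 compares 4, 8, 5 and picks M; Player II would get -2.
Maximizing over 3, -5, -2, Player II chooses L. Subgame-perfect outcome: (B, L) with payoffs (8, 3).
Now find the simultaneous Nash equilibrium.
Player 1's best replies: L→B; C→B; R→M.
Player II's best replies: T→R; M→L; B→L.
Only (B, L) has each player best-responding; Nash payoffs (8, 3).
Sequential outcome (B, L) coincides with the Nash profile (B, L).

yes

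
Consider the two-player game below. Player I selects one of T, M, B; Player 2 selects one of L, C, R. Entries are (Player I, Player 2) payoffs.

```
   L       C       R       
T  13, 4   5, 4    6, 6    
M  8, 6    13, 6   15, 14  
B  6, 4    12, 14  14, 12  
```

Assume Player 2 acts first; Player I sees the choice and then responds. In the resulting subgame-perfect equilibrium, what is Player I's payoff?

15

Backward induction with Player 2 moving first.
- L → Player I plays T (best of 13, 8, 6); Player 2 gets 4.
- C → Player I plays M (best of 5, 13, 12); Player 2 gets 6.
- R → Player I plays M (best of 6, 15, 14); Player 2 gets 14.
Among 4, 6, 14, the best is 14 at R. Subgame-perfect outcome: (M, R) with payoffs (15, 14).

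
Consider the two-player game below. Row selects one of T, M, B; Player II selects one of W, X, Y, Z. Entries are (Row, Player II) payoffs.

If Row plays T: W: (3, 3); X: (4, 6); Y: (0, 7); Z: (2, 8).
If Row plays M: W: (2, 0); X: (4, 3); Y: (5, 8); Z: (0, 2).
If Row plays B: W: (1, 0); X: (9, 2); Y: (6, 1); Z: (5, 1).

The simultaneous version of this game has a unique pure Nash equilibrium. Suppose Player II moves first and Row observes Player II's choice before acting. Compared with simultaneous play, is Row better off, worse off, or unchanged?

Backward induction with Player II moving first.
- W: BR = T, leader payoff 3.
- X: BR = B, leader payoff 2.
- Y: BR = B, leader payoff 1.
- Z: BR = B, leader payoff 1.
Player II's induced payoffs are 3, 2, 1, 1, so Player II commits to W. Subgame-perfect outcome: (T, W) with payoffs (3, 3).
For the simultaneous game, intersect best replies.
Row's best replies: W→T; X→B; Y→B; Z→B.
Player II's best replies: T→Z; M→Y; B→X.
The unique mutual best reply is (B, X), giving (9, 2).
Row earns 3 sequentially versus 9 at the Nash outcome: worse off.

worse off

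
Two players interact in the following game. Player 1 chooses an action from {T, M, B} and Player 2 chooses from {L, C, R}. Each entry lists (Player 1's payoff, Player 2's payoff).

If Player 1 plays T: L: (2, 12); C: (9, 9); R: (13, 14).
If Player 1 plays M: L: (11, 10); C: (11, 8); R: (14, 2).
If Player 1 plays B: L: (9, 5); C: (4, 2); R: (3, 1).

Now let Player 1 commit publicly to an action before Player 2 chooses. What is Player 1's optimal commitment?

Solve by backward induction (Player 1 leads).
- T: BR = R, leader payoff 13.
- M: BR = L, leader payoff 11.
- B: BR = L, leader payoff 9.
Among 13, 11, 9, the best is 13 at T. Subgame-perfect outcome: (T, R) with payoffs (13, 14).

T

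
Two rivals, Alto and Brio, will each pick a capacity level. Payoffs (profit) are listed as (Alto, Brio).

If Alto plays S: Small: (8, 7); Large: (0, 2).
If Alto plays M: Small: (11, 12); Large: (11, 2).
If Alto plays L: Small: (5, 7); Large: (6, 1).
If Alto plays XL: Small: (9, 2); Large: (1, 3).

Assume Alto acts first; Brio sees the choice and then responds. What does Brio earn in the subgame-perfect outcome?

12

Backward induction with Alto moving first.
- S → Brio plays Small (best of 7, 2); Alto gets 8.
- M → Brio plays Small (best of 12, 2); Alto gets 11.
- L → Brio plays Small (best of 7, 1); Alto gets 5.
- XL → Brio plays Large (best of 2, 3); Alto gets 1.
Maximizing over 8, 11, 5, 1, Alto chooses M. Subgame-perfect outcome: (M, Small) with payoffs (11, 12).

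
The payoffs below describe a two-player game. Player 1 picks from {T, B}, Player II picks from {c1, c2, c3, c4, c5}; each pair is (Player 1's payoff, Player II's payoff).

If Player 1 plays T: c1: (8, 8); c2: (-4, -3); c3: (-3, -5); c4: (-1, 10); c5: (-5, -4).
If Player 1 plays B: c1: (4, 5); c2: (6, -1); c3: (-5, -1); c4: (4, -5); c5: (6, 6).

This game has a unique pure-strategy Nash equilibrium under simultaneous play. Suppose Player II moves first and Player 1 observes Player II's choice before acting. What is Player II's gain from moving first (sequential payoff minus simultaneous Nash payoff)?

2

Backward induction with Player II moving first.
- c1 → Player 1 plays T (best of 8, 4); Player II gets 8.
- c2 → Player 1 plays B (best of -4, 6); Player II gets -1.
- c3 → Player 1 plays T (best of -3, -5); Player II gets -5.
- c4 → Player 1 plays B (best of -1, 4); Player II gets -5.
- c5 → Player 1 plays B (best of -5, 6); Player II gets 6.
Among 8, -1, -5, -5, 6, the best is 8 at c1. Subgame-perfect outcome: (T, c1) with payoffs (8, 8).
Now find the simultaneous Nash equilibrium.
Player 1's best replies: c1→T; c2→B; c3→T; c4→B; c5→B.
Player II's best replies: T→c4; B→c5.
Only (B, c5) has each player best-responding; Nash payoffs (6, 6).
Player II's commitment gain: 8 − 6 = 2.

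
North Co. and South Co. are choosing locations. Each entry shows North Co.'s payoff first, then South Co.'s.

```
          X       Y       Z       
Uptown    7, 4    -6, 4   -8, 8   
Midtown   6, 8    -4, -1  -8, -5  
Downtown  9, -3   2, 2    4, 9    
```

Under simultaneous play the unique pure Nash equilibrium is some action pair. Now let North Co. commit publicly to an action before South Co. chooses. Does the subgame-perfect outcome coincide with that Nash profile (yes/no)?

no

Backward induction with North Co. moving first.
- Uptown: BR = Z, leader payoff -8.
- Midtown: BR = X, leader payoff 6.
- Downtown: BR = Z, leader payoff 4.
Among -8, 6, 4, the best is 6 at Midtown. Subgame-perfect outcome: (Midtown, X) with payoffs (6, 8).
Now find the simultaneous Nash equilibrium.
North Co.'s best replies: X→Downtown; Y→Downtown; Z→Downtown.
South Co.'s best replies: Uptown→Z; Midtown→X; Downtown→Z.
The unique mutual best reply is (Downtown, Z), giving (4, 9).
Sequential outcome (Midtown, X) differs from the Nash profile (Downtown, Z).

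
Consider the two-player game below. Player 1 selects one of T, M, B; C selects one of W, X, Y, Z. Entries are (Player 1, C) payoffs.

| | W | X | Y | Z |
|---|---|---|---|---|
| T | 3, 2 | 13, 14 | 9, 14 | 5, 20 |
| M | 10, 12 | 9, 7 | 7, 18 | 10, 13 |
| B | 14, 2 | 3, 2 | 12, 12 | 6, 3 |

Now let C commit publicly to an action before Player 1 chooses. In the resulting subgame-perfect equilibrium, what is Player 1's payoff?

Solve by backward induction (C leads).
- W: Player 1 compares 3, 10, 14 and picks B; C would get 2.
- X: Player 1 compares 13, 9, 3 and picks T; C would get 14.
- Y: Player 1 compares 9, 7, 12 and picks B; C would get 12.
- Z: Player 1 compares 5, 10, 6 and picks M; C would get 13.
C's induced payoffs are 2, 14, 12, 13, so C commits to X. Subgame-perfect outcome: (T, X) with payoffs (13, 14).

13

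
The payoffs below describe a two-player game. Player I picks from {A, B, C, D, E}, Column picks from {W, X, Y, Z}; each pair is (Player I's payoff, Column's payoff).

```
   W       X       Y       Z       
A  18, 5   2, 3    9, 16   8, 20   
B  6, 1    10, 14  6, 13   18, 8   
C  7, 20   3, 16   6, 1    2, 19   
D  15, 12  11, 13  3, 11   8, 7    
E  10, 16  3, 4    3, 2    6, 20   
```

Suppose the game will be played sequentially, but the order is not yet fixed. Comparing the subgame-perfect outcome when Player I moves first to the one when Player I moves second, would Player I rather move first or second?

first

If Player I leads: Column's best replies are A→Z, B→X, C→W, D→X, E→Z; Player I's induced payoffs 8, 10, 7, 11, 6; outcome (D, X), payoffs (11, 13).
If Column leads: Player I's best replies are W→A, X→D, Y→A, Z→B; Column's induced payoffs 5, 13, 16, 8; outcome (A, Y), payoffs (9, 16).
Player I gets 11 moving first and 9 moving second, so Player I prefers to move first.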